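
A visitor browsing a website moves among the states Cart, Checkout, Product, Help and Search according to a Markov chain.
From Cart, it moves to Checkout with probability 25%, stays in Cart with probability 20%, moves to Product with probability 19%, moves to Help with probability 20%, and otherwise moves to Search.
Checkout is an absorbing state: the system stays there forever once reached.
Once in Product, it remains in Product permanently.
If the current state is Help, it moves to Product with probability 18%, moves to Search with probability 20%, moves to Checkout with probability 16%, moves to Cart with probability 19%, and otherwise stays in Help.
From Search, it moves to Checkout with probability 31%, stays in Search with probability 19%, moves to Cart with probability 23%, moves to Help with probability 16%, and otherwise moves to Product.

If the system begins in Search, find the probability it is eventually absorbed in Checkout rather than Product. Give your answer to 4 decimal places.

Let h(s) be the probability of absorption at Checkout starting from transient state s. Then h(Checkout) = 1 and h(Product) = 0. By first-step analysis:
h(Cart) = 0.2·h(Cart) + 0.25·1 + 0.19·0 + 0.2·h(Help) + 0.16·h(Search)
h(Help) = 0.19·h(Cart) + 0.16·1 + 0.18·0 + 0.27·h(Help) + 0.2·h(Search)
h(Search) = 0.23·h(Cart) + 0.31·1 + 0.11·0 + 0.16·h(Help) + 0.19·h(Search)
Solving: h(Cart) = 0.5814, h(Help) = 0.5504, h(Search) = 0.6565.
Starting from Search, the probability is 0.6565.

0.6565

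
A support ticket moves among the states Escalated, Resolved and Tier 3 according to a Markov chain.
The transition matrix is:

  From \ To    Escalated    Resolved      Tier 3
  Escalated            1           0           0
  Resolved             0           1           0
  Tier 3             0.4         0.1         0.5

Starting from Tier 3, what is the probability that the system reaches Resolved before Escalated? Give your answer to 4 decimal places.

0.2000

Let h(s) be the probability of absorption at Resolved starting from transient state s. Then h(Resolved) = 1 and h(Escalated) = 0. By first-step analysis:
h(Tier 3) = 0.4·0 + 0.1·1 + 0.5·h(Tier 3)
Solving: h(Tier 3) = 0.2000.
Starting from Tier 3, the probability is 0.2000.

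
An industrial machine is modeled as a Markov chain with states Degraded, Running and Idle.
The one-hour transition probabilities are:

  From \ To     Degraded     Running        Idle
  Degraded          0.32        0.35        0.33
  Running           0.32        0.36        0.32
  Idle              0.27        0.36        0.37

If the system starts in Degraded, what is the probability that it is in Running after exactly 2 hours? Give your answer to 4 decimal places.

0.3568

Sum over the intermediate state after 1 hour:
P = P(Degraded→Degraded)·P(Degraded→Running) + P(Degraded→Running)·P(Running→Running) + P(Degraded→Idle)·P(Idle→Running)
  = 0.32×0.35 + 0.35×0.36 + 0.33×0.36
  = 0.1120 + 0.1260 + 0.1188 = 0.3568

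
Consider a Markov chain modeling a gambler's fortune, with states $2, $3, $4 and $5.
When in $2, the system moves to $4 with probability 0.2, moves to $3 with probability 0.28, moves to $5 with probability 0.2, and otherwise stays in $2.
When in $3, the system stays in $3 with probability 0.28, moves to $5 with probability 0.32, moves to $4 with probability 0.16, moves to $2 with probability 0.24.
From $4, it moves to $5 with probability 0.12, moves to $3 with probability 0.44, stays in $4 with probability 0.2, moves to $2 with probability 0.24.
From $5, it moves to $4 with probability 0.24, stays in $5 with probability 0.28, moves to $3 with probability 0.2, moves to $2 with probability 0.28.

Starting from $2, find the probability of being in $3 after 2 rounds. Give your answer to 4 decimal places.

Propagate the distribution vector 2 rounds from $2.
After 0 rounds: (1.0000, 0.0000, 0.0000, 0.0000)
After 1 round: (0.3200, 0.2800, 0.2000, 0.2000)
After 2 rounds: (0.2736, 0.2960, 0.1968, 0.2336)
P(in $3 after 2 rounds) = 0.2960

0.2960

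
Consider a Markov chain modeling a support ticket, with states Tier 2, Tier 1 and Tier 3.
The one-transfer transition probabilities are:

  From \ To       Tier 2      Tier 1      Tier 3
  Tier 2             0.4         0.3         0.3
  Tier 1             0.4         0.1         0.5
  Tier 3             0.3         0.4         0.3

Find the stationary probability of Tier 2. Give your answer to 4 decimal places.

0.3644

Let the stationary distribution be π with π = πP and π_1 + π_2 + π_3 = 1.
π_1 = 0.4·π_1 + 0.4·π_2 + 0.3·π_3
π_2 = 0.3·π_1 + 0.1·π_2 + 0.4·π_3
Solving with the normalization constraint gives π = (0.3644, 0.2797, 0.3559).
So the stationary probability of Tier 2 is 0.3644.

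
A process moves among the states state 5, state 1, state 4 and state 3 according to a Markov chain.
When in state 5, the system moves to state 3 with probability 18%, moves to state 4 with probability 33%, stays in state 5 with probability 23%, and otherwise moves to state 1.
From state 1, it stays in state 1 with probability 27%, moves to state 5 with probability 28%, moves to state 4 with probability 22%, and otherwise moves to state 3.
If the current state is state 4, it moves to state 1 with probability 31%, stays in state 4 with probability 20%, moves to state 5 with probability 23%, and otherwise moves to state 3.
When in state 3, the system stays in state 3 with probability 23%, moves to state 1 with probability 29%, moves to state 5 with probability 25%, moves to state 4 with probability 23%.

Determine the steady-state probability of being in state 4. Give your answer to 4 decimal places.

Let the stationary distribution be π with π = πP and π_1 + π_2 + π_3 + π_4 = 1.
π_1 = 0.23·π_1 + 0.28·π_2 + 0.23·π_3 + 0.25·π_4
π_2 = 0.26·π_1 + 0.27·π_2 + 0.31·π_3 + 0.29·π_4
π_3 = 0.33·π_1 + 0.22·π_2 + 0.2·π_3 + 0.23·π_4
Solving with the normalization constraint gives π = (0.2486, 0.2818, 0.2447, 0.2249).
So the stationary probability of state 4 is 0.2447.

0.2447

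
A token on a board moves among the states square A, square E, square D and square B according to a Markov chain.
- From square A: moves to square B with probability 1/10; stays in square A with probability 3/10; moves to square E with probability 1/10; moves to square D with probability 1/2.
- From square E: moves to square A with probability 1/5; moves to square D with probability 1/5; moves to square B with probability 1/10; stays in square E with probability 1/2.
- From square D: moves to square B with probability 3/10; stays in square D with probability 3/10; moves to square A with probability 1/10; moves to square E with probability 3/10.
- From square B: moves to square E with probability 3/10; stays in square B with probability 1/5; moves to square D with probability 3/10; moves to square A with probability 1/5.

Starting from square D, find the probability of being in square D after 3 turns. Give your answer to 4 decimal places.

0.3020

Propagate the distribution vector 3 turns from square D.
After 0 turns: (0.0000, 0.0000, 1.0000, 0.0000)
After 1 turn: (0.1000, 0.3000, 0.3000, 0.3000)
After 2 turns: (0.1800, 0.3400, 0.2900, 0.1900)
After 3 turns: (0.1890, 0.3320, 0.3020, 0.1770)
P(in square D after 3 turns) = 0.3020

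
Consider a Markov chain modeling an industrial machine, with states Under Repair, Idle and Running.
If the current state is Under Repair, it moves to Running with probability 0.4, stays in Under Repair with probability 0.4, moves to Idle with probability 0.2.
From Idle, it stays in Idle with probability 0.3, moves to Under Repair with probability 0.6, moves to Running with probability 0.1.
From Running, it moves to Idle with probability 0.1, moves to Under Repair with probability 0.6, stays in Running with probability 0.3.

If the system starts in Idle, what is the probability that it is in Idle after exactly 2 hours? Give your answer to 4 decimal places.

0.2200

Sum over the intermediate state after 1 hour:
P = P(Idle→Under Repair)·P(Under Repair→Idle) + P(Idle→Idle)·P(Idle→Idle) + P(Idle→Running)·P(Running→Idle)
  = 0.6×0.2 + 0.3×0.3 + 0.1×0.1
  = 0.1200 + 0.0900 + 0.0100 = 0.2200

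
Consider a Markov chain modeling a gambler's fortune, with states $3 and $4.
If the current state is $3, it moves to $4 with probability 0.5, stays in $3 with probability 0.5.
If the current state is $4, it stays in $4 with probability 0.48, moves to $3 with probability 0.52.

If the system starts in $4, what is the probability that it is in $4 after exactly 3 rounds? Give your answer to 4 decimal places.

Propagate the distribution vector 3 rounds from $4.
After 0 rounds: (0.0000, 1.0000)
After 1 round: (0.5200, 0.4800)
After 2 rounds: (0.5096, 0.4904)
After 3 rounds: (0.5098, 0.4902)
P(in $4 after 3 rounds) = 0.4902

0.4902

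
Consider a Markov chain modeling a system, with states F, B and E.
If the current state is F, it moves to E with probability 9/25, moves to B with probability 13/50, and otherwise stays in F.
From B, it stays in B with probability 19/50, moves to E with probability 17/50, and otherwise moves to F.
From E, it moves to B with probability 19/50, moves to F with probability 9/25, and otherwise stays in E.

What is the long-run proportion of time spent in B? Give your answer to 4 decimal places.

0.3392

Let the stationary distribution be π with π = πP and π_1 + π_2 + π_3 = 1.
π_1 = 0.38·π_1 + 0.28·π_2 + 0.36·π_3
π_2 = 0.26·π_1 + 0.38·π_2 + 0.38·π_3
Solving with the normalization constraint gives π = (0.3397, 0.3392, 0.3211).
So the stationary probability of B is 0.3392.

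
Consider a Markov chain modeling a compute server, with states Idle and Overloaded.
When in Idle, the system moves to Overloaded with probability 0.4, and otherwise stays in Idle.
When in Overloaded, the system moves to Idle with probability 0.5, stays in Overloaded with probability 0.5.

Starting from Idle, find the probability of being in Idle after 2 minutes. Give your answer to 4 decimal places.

0.5600

Sum over the intermediate state after 1 minute:
P = P(Idle→Idle)·P(Idle→Idle) + P(Idle→Overloaded)·P(Overloaded→Idle)
  = 0.6×0.6 + 0.4×0.5
  = 0.3600 + 0.2000 = 0.5600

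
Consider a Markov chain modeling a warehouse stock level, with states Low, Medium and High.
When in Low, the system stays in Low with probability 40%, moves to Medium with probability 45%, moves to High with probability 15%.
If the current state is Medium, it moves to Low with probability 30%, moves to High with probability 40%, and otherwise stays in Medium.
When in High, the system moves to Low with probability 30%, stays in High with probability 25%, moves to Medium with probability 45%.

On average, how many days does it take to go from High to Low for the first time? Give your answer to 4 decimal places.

Let t(s) be the expected number of days to first reach Low from state s, with t(Low) = 0. Conditioning on the first day:
t(Medium) = 1 + 0.3·t(Medium) + 0.4·t(High)
t(High) = 1 + 0.45·t(Medium) + 0.25·t(High)
Solving: t(Medium) = 3.3333, t(High) = 3.3333.
Expected days from High to Low: 3.3333.

3.3333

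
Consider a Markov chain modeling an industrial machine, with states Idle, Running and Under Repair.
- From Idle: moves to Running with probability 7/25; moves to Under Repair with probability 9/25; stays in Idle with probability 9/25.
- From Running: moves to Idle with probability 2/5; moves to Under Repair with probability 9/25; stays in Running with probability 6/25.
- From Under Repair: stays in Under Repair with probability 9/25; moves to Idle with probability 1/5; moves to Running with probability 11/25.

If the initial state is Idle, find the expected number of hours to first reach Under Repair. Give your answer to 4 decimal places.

2.7778

Let t(s) be the expected number of hours to first reach Under Repair from state s, with t(Under Repair) = 0. Conditioning on the first hour:
t(Idle) = 1 + 0.36·t(Idle) + 0.28·t(Running)
t(Running) = 1 + 0.4·t(Idle) + 0.24·t(Running)
Solving: t(Idle) = 2.7778, t(Running) = 2.7778.
Expected hours from Idle to Under Repair: 2.7778.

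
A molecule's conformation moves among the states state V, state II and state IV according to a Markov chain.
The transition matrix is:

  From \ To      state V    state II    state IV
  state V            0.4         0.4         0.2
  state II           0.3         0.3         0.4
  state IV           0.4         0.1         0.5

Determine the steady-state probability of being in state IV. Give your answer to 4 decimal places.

0.3614

Let the stationary distribution be π with π = πP and π_1 + π_2 + π_3 = 1.
π_1 = 0.4·π_1 + 0.3·π_2 + 0.4·π_3
π_2 = 0.4·π_1 + 0.3·π_2 + 0.1·π_3
Solving with the normalization constraint gives π = (0.3735, 0.2651, 0.3614).
So the stationary probability of state IV is 0.3614.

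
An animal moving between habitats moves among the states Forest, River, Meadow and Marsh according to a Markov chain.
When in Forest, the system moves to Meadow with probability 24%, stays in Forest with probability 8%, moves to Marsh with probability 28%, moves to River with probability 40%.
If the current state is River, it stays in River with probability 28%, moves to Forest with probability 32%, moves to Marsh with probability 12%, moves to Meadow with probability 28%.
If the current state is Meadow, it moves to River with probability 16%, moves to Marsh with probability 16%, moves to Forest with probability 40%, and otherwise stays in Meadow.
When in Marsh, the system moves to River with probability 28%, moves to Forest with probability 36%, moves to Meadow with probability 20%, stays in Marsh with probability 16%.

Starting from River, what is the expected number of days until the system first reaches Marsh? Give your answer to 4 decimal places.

5.7200

Let t(s) be the expected number of days to first reach Marsh from state s, with t(Marsh) = 0. Conditioning on the first day:
t(Forest) = 1 + 0.08·t(Forest) + 0.4·t(River) + 0.24·t(Meadow)
t(River) = 1 + 0.32·t(Forest) + 0.28·t(River) + 0.28·t(Meadow)
t(Meadow) = 1 + 0.4·t(Forest) + 0.16·t(River) + 0.28·t(Meadow)
Solving: t(Forest) = 4.9912, t(River) = 5.7200, t(Meadow) = 5.4329.
Expected days from River to Marsh: 5.7200.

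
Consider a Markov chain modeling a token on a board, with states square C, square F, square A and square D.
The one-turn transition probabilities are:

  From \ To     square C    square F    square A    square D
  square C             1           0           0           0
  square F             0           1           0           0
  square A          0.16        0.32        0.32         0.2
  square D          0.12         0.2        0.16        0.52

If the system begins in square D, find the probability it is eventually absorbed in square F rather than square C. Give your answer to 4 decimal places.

Let h(s) be the probability of absorption at square F starting from transient state s. Then h(square F) = 1 and h(square C) = 0. By first-step analysis:
h(square A) = 0.16·0 + 0.32·1 + 0.32·h(square A) + 0.2·h(square D)
h(square D) = 0.12·0 + 0.2·1 + 0.16·h(square A) + 0.52·h(square D)
Solving: h(square A) = 0.6576, h(square D) = 0.6359.
Starting from square D, the probability is 0.6359.

0.6359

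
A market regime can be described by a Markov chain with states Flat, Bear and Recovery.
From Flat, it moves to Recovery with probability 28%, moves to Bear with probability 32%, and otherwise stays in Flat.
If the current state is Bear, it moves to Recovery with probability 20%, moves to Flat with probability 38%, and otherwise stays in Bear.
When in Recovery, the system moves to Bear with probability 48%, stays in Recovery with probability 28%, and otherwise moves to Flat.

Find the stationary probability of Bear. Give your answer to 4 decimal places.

0.3996

Let the stationary distribution be π with π = πP and π_1 + π_2 + π_3 = 1.
π_1 = 0.4·π_1 + 0.38·π_2 + 0.24·π_3
π_2 = 0.32·π_1 + 0.42·π_2 + 0.48·π_3
Solving with the normalization constraint gives π = (0.3523, 0.3996, 0.2480).
So the stationary probability of Bear is 0.3996.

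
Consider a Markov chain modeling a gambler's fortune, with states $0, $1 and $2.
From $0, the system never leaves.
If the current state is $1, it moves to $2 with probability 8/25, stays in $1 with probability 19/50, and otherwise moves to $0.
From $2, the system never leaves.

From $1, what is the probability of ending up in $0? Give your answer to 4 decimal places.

0.4839

Let h(s) be the probability of absorption at $0 starting from transient state s. Then h($0) = 1 and h($2) = 0. By first-step analysis:
h($1) = 0.3·1 + 0.38·h($1) + 0.32·0
Solving: h($1) = 0.4839.
Starting from $1, the probability is 0.4839.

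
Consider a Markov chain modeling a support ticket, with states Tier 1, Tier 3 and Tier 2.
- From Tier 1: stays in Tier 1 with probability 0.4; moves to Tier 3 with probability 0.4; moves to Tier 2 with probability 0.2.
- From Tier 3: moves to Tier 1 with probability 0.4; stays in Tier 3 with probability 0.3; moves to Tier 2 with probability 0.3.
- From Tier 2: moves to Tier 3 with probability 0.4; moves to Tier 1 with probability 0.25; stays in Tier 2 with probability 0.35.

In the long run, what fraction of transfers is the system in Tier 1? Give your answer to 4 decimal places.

Let the stationary distribution be π with π = πP and π_1 + π_2 + π_3 = 1.
π_1 = 0.4·π_1 + 0.4·π_2 + 0.25·π_3
π_2 = 0.4·π_1 + 0.3·π_2 + 0.4·π_3
Solving with the normalization constraint gives π = (0.3583, 0.3636, 0.2781).
So the stationary probability of Tier 1 is 0.3583.

0.3583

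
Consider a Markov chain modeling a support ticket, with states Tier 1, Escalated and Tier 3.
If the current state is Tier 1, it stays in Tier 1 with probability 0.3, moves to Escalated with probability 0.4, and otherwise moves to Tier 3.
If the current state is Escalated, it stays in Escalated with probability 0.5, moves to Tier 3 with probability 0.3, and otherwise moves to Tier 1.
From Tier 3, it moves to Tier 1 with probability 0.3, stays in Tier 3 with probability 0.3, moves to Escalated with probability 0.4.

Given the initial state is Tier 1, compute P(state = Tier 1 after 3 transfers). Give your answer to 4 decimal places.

0.2560

Propagate the distribution vector 3 transfers from Tier 1.
After 0 transfers: (1.0000, 0.0000, 0.0000)
After 1 transfer: (0.3000, 0.4000, 0.3000)
After 2 transfers: (0.2600, 0.4400, 0.3000)
After 3 transfers: (0.2560, 0.4440, 0.3000)
P(in Tier 1 after 3 transfers) = 0.2560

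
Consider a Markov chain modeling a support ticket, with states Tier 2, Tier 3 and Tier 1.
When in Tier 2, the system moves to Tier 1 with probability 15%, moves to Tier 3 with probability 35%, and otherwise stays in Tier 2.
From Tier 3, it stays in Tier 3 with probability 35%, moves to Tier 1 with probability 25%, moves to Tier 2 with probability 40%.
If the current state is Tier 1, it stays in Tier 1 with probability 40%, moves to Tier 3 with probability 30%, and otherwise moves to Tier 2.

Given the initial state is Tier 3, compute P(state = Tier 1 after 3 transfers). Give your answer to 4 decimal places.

Propagate the distribution vector 3 transfers from Tier 3.
After 0 transfers: (0.0000, 1.0000, 0.0000)
After 1 transfer: (0.4000, 0.3500, 0.2500)
After 2 transfers: (0.4150, 0.3375, 0.2475)
After 3 transfers: (0.4168, 0.3376, 0.2456)
P(in Tier 1 after 3 transfers) = 0.2456

0.2456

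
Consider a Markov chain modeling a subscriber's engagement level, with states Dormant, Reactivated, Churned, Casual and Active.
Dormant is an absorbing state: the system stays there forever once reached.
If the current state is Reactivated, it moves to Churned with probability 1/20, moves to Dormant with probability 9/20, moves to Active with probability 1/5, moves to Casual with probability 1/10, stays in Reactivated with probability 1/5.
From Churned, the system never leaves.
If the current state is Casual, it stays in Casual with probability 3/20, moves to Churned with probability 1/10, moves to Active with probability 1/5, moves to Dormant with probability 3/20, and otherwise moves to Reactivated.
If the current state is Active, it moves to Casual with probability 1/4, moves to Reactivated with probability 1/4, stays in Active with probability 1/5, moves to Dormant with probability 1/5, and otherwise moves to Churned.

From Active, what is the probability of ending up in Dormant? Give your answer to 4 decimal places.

Let h(s) be the probability of absorption at Dormant starting from transient state s. Then h(Dormant) = 1 and h(Churned) = 0. By first-step analysis:
h(Reactivated) = 0.45·1 + 0.2·h(Reactivated) + 0.05·0 + 0.1·h(Casual) + 0.2·h(Active)
h(Casual) = 0.15·1 + 0.4·h(Reactivated) + 0.1·0 + 0.15·h(Casual) + 0.2·h(Active)
h(Active) = 0.2·1 + 0.25·h(Reactivated) + 0.1·0 + 0.25·h(Casual) + 0.2·h(Active)
Solving: h(Reactivated) = 0.8430, h(Casual) = 0.7491, h(Active) = 0.7475.
Starting from Active, the probability is 0.7475.

0.7475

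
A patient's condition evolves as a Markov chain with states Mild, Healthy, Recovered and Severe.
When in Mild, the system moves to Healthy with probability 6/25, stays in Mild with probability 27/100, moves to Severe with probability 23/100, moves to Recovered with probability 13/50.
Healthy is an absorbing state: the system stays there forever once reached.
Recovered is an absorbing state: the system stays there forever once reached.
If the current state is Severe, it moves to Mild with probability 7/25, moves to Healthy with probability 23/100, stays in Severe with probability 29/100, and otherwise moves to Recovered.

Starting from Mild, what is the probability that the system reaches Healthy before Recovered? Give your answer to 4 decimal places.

0.4920

Let h(s) be the probability of absorption at Healthy starting from transient state s. Then h(Healthy) = 1 and h(Recovered) = 0. By first-step analysis:
h(Mild) = 0.27·h(Mild) + 0.24·1 + 0.26·0 + 0.23·h(Severe)
h(Severe) = 0.28·h(Mild) + 0.23·1 + 0.2·0 + 0.29·h(Severe)
Solving: h(Mild) = 0.4920, h(Severe) = 0.5180.
Starting from Mild, the probability is 0.4920.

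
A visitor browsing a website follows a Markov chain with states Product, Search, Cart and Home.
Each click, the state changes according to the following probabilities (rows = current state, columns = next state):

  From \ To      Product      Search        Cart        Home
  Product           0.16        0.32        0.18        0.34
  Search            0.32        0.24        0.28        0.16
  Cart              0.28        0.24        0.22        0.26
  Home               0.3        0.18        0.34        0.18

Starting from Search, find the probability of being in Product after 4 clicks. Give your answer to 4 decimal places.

Propagate the distribution vector 4 clicks from Search.
After 0 clicks: (0.0000, 1.0000, 0.0000, 0.0000)
After 1 click: (0.3200, 0.2400, 0.2800, 0.1600)
After 2 clicks: (0.2544, 0.2560, 0.2408, 0.2488)
After 3 clicks: (0.2647, 0.2454, 0.2550, 0.2348)
After 4 clicks: (0.2628, 0.2471, 0.2523, 0.2378)
P(in Product after 4 clicks) = 0.2628

0.2628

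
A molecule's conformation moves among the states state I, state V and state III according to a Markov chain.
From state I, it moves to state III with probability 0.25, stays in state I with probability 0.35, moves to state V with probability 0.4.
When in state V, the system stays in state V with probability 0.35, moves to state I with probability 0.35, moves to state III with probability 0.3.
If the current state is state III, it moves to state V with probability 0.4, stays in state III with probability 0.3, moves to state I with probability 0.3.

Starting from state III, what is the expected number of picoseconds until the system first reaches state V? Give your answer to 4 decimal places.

2.5000

Let t(s) be the expected number of picoseconds to first reach state V from state s, with t(state V) = 0. Conditioning on the first picosecond:
t(state I) = 1 + 0.35·t(state I) + 0.25·t(state III)
t(state III) = 1 + 0.3·t(state I) + 0.3·t(state III)
Solving: t(state I) = 2.5000, t(state III) = 2.5000.
Expected picoseconds from state III to state V: 2.5000.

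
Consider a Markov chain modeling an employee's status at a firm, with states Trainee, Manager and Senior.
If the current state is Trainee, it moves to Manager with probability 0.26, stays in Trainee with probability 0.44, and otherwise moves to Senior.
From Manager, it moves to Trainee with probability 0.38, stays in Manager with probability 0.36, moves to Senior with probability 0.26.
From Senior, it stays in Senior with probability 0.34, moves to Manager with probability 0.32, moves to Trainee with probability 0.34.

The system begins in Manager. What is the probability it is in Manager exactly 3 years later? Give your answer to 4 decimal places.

0.3089

Propagate the distribution vector 3 years from Manager.
After 0 years: (0.0000, 1.0000, 0.0000)
After 1 year: (0.3800, 0.3600, 0.2600)
After 2 years: (0.3924, 0.3116, 0.2960)
After 3 years: (0.3917, 0.3089, 0.2994)
P(in Manager after 3 years) = 0.3089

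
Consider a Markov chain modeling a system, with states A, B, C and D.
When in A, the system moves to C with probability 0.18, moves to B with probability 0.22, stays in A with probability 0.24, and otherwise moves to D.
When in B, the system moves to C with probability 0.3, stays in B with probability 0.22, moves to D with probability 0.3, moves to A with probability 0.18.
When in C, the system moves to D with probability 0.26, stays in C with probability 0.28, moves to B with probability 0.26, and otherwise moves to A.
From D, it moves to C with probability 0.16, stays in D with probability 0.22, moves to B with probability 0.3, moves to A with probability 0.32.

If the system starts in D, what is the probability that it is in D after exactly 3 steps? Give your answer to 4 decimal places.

Propagate the distribution vector 3 steps from D.
After 0 steps: (0.0000, 0.0000, 0.0000, 1.0000)
After 1 step: (0.3200, 0.3000, 0.1600, 0.2200)
After 2 steps: (0.2332, 0.2440, 0.2276, 0.2952)
After 3 steps: (0.2399, 0.2527, 0.2261, 0.2813)
P(in D after 3 steps) = 0.2813

0.2813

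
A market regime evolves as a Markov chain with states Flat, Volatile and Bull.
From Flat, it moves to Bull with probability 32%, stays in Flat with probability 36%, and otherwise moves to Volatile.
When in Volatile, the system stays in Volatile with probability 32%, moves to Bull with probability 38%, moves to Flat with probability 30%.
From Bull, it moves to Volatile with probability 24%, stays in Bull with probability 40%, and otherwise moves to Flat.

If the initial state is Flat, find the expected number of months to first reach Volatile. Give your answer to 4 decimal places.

3.4226

Let t(s) be the expected number of months to first reach Volatile from state s, with t(Volatile) = 0. Conditioning on the first month:
t(Flat) = 1 + 0.36·t(Flat) + 0.32·t(Bull)
t(Bull) = 1 + 0.36·t(Flat) + 0.4·t(Bull)
Solving: t(Flat) = 3.4226, t(Bull) = 3.7202.
Expected months from Flat to Volatile: 3.4226.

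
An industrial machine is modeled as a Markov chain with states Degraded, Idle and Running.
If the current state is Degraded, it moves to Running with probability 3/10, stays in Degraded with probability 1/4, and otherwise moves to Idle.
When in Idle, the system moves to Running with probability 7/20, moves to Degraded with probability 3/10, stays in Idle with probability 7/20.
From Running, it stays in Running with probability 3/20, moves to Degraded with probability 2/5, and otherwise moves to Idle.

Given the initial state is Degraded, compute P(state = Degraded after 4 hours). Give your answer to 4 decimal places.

0.3123

Propagate the distribution vector 4 hours from Degraded.
After 0 hours: (1.0000, 0.0000, 0.0000)
After 1 hour: (0.2500, 0.4500, 0.3000)
After 2 hours: (0.3175, 0.4050, 0.2775)
After 3 hours: (0.3119, 0.4095, 0.2786)
After 4 hours: (0.3123, 0.4091, 0.2787)
P(in Degraded after 4 hours) = 0.3123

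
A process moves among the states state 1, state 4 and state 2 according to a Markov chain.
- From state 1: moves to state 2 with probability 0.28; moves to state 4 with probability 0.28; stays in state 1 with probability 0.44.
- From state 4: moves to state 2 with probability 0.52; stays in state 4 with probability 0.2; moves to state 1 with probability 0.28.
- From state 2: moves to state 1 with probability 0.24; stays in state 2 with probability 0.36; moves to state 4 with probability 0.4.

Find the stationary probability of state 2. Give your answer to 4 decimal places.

0.3831

Let the stationary distribution be π with π = πP and π_1 + π_2 + π_3 = 1.
π_1 = 0.44·π_1 + 0.28·π_2 + 0.24·π_3
π_2 = 0.28·π_1 + 0.2·π_2 + 0.4·π_3
Solving with the normalization constraint gives π = (0.3151, 0.3018, 0.3831).
So the stationary probability of state 2 is 0.3831.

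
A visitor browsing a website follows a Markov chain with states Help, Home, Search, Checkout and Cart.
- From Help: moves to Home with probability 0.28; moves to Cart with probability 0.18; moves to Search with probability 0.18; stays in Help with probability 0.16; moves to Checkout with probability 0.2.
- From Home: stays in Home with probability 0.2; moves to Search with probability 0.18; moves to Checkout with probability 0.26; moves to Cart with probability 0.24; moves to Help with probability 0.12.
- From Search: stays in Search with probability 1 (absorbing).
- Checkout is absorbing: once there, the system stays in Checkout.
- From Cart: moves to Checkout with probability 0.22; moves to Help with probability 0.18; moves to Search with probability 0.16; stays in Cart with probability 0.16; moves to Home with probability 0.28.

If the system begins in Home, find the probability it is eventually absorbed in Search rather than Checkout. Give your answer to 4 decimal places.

0.4195

Let h(s) be the probability of absorption at Search starting from transient state s. Then h(Search) = 1 and h(Checkout) = 0. By first-step analysis:
h(Help) = 0.16·h(Help) + 0.28·h(Home) + 0.18·1 + 0.2·0 + 0.18·h(Cart)
h(Home) = 0.12·h(Help) + 0.2·h(Home) + 0.18·1 + 0.26·0 + 0.24·h(Cart)
h(Cart) = 0.18·h(Help) + 0.28·h(Home) + 0.16·1 + 0.22·0 + 0.16·h(Cart)
Solving: h(Help) = 0.4454, h(Home) = 0.4195, h(Cart) = 0.4258.
Starting from Home, the probability is 0.4195.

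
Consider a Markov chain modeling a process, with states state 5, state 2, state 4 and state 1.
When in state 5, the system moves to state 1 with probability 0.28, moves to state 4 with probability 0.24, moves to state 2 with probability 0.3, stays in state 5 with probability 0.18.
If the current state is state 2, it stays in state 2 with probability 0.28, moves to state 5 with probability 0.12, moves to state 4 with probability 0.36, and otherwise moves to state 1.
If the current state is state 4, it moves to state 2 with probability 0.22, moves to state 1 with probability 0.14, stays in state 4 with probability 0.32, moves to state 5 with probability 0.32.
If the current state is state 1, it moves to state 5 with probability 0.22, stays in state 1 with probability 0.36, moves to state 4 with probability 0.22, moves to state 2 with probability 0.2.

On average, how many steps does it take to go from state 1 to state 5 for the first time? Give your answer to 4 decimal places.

Let t(s) be the expected number of steps to first reach state 5 from state s, with t(state 5) = 0. Conditioning on the first step:
t(state 2) = 1 + 0.28·t(state 2) + 0.36·t(state 4) + 0.24·t(state 1)
t(state 4) = 1 + 0.22·t(state 2) + 0.32·t(state 4) + 0.14·t(state 1)
t(state 1) = 1 + 0.2·t(state 2) + 0.22·t(state 4) + 0.36·t(state 1)
Solving: t(state 2) = 4.8414, t(state 4) = 3.9496, t(state 1) = 4.4331.
Expected steps from state 1 to state 5: 4.4331.

4.4331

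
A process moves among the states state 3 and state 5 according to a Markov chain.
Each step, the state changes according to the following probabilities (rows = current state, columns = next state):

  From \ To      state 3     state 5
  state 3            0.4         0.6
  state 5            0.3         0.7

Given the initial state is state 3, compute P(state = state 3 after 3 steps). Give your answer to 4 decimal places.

Propagate the distribution vector 3 steps from state 3.
After 0 steps: (1.0000, 0.0000)
After 1 step: (0.4000, 0.6000)
After 2 steps: (0.3400, 0.6600)
After 3 steps: (0.3340, 0.6660)
P(in state 3 after 3 steps) = 0.3340

0.3340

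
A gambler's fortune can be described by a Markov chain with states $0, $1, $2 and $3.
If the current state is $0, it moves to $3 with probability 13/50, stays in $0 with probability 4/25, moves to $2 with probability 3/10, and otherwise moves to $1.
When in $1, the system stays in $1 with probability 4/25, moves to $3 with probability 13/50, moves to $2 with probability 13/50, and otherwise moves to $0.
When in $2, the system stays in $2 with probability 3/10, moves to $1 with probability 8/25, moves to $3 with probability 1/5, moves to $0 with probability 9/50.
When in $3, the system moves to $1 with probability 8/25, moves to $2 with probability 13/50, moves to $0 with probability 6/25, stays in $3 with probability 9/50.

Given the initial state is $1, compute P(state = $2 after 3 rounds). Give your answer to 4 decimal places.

Propagate the distribution vector 3 rounds from $1.
After 0 rounds: (0.0000, 1.0000, 0.0000, 0.0000)
After 1 round: (0.3200, 0.1600, 0.2600, 0.2600)
After 2 rounds: (0.2116, 0.2816, 0.2832, 0.2236)
After 3 rounds: (0.2286, 0.2665, 0.2798, 0.2251)
P(in $2 after 3 rounds) = 0.2798

0.2798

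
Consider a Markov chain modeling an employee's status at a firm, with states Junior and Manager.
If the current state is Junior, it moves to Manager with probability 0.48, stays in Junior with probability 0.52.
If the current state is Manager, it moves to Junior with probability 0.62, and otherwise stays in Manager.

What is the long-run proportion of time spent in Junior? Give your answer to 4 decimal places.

Let the stationary distribution be π with π = πP and π_1 + π_2 = 1.
π_1 = 0.52·π_1 + 0.62·π_2
Solving with the normalization constraint gives π = (0.5636, 0.4364).
So the stationary probability of Junior is 0.5636.

0.5636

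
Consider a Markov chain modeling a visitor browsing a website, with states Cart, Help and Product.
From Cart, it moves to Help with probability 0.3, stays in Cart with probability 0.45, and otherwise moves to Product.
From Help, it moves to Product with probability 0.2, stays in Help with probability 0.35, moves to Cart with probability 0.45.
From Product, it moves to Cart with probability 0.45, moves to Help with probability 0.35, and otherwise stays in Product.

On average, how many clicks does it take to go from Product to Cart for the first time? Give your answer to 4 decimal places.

Let t(s) be the expected number of clicks to first reach Cart from state s, with t(Cart) = 0. Conditioning on the first click:
t(Help) = 1 + 0.35·t(Help) + 0.2·t(Product)
t(Product) = 1 + 0.35·t(Help) + 0.2·t(Product)
Solving: t(Help) = 2.2222, t(Product) = 2.2222.
Expected clicks from Product to Cart: 2.2222.

2.2222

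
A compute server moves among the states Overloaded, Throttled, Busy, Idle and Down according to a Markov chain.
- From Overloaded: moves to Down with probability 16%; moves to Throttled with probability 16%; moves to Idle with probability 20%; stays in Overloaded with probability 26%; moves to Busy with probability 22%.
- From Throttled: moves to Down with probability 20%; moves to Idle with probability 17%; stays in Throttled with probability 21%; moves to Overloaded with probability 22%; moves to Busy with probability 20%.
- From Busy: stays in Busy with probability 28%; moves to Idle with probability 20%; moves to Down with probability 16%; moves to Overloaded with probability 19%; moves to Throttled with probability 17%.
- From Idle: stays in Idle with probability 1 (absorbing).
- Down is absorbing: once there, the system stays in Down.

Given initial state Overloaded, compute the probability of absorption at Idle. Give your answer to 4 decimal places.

Let h(s) be the probability of absorption at Idle starting from transient state s. Then h(Idle) = 1 and h(Down) = 0. By first-step analysis:
h(Overloaded) = 0.26·h(Overloaded) + 0.16·h(Throttled) + 0.22·h(Busy) + 0.2·1 + 0.16·0
h(Throttled) = 0.22·h(Overloaded) + 0.21·h(Throttled) + 0.2·h(Busy) + 0.17·1 + 0.2·0
h(Busy) = 0.19·h(Overloaded) + 0.17·h(Throttled) + 0.28·h(Busy) + 0.2·1 + 0.16·0
Solving: h(Overloaded) = 0.5388, h(Throttled) = 0.5015, h(Busy) = 0.5384.
Starting from Overloaded, the probability is 0.5388.

0.5388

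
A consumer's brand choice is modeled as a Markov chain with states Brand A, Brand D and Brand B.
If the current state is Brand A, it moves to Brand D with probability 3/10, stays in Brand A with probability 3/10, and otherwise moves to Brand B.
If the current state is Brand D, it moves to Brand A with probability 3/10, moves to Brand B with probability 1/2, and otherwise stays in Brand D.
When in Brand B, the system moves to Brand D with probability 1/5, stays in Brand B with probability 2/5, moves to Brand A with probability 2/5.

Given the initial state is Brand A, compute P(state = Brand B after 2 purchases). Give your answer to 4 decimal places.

0.4300

Sum over the intermediate state after 1 purchase:
P = P(Brand A→Brand A)·P(Brand A→Brand B) + P(Brand A→Brand D)·P(Brand D→Brand B) + P(Brand A→Brand B)·P(Brand B→Brand B)
  = 0.3×0.4 + 0.3×0.5 + 0.4×0.4
  = 0.1200 + 0.1500 + 0.1600 = 0.4300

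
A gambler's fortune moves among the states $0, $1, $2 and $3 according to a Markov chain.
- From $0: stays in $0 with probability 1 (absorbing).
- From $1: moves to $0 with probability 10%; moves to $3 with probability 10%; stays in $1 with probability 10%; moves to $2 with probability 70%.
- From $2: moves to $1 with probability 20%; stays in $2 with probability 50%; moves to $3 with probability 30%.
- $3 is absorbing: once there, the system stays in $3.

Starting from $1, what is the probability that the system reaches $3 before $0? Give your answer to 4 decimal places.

0.8387

Let h(s) be the probability of absorption at $3 starting from transient state s. Then h($3) = 1 and h($0) = 0. By first-step analysis:
h($1) = 0.1·0 + 0.1·h($1) + 0.7·h($2) + 0.1·1
h($2) = 0.2·h($1) + 0.5·h($2) + 0.3·1
Solving: h($1) = 0.8387, h($2) = 0.9355.
Starting from $1, the probability is 0.8387.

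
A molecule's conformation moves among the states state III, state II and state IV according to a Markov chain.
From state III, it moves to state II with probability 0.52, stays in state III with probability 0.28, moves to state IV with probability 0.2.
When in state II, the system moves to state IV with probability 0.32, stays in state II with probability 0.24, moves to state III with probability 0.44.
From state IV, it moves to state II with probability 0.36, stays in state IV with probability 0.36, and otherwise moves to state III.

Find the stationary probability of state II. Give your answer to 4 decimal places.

Let the stationary distribution be π with π = πP and π_1 + π_2 + π_3 = 1.
π_1 = 0.28·π_1 + 0.44·π_2 + 0.28·π_3
π_2 = 0.52·π_1 + 0.24·π_2 + 0.36·π_3
Solving with the normalization constraint gives π = (0.3392, 0.3699, 0.2909).
So the stationary probability of state II is 0.3699.

0.3699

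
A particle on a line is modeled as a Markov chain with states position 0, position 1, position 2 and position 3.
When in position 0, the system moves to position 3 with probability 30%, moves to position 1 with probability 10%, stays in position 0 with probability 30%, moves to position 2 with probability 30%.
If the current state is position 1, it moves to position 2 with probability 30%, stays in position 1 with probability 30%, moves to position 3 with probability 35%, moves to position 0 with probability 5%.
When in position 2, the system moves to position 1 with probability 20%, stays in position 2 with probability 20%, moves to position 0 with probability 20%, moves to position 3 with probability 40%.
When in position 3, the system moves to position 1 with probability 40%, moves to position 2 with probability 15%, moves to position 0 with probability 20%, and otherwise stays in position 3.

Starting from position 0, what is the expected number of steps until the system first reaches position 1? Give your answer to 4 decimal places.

Let t(s) be the expected number of steps to first reach position 1 from state s, with t(position 1) = 0. Conditioning on the first step:
t(position 0) = 1 + 0.3·t(position 0) + 0.3·t(position 2) + 0.3·t(position 3)
t(position 2) = 1 + 0.2·t(position 0) + 0.2·t(position 2) + 0.4·t(position 3)
t(position 3) = 1 + 0.2·t(position 0) + 0.15·t(position 2) + 0.25·t(position 3)
Solving: t(position 0) = 4.6429, t(position 2) = 4.1071, t(position 3) = 3.3929.
Expected steps from position 0 to position 1: 4.6429.

4.6429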